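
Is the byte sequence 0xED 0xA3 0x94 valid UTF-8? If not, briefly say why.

Structurally a 3-byte sequence; payload = 0xD8D4.
But 0xD8D4 is in U+D800–U+DFFF, the surrogate range. Surrogates are not Unicode scalar values and are forbidden in UTF-8.

invalid (encodes a surrogate (U+D800–U+DFFF))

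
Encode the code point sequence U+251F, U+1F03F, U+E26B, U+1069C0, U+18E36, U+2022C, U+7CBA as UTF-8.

E2 94 9F F0 9F 80 BF EE 89 AB F4 86 A7 80 F0 98 B8 B6 F0 A0 88 AC E7 B2 BA

U+251F: 3-byte form → E2 94 9F.
U+1F03F: 4-byte form → F0 9F 80 BF.
U+E26B: 3-byte form → EE 89 AB.
U+1069C0: 4-byte form → F4 86 A7 80.
U+18E36: 4-byte form → F0 98 B8 B6.
U+2022C: 4-byte form → F0 A0 88 AC.
U+7CBA: 3-byte form → E7 B2 BA.
Concatenated (25 bytes): E2 94 9F F0 9F 80 BF EE 89 AB F4 86 A7 80 F0 98 B8 B6 F0 A0 88 AC E7 B2 BA.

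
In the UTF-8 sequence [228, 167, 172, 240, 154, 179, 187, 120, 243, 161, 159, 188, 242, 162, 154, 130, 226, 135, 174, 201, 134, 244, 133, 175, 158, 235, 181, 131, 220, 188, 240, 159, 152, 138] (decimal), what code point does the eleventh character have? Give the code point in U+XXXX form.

U+1F60A

Offset 0: leading byte 0xE4 = 11100100 → 3-byte char #1 = E4 A7 AC.
Offset 3: leading byte 0xF0 = 11110000 → 4-byte char #2 = F0 9A B3 BB.
Offset 7: leading byte 0x78 = 01111000 → 1-byte char #3 = 78.
Offset 8: leading byte 0xF3 = 11110011 → 4-byte char #4 = F3 A1 9F BC.
Offset 12: leading byte 0xF2 = 11110010 → 4-byte char #5 = F2 A2 9A 82.
Offset 16: leading byte 0xE2 = 11100010 → 3-byte char #6 = E2 87 AE.
Offset 19: leading byte 0xC9 = 11001001 → 2-byte char #7 = C9 86.
Offset 21: leading byte 0xF4 = 11110100 → 4-byte char #8 = F4 85 AF 9E.
Offset 25: leading byte 0xEB = 11101011 → 3-byte char #9 = EB B5 83.
Offset 28: leading byte 0xDC = 11011100 → 2-byte char #10 = DC BC.
Offset 30: leading byte 0xF0 = 11110000 → 4-byte char #11 = F0 9F 98 8A.
Leading byte 0xF0 = 11110000 matches 11110xxx → 4-byte sequence.
Byte 1: 0xF0 = 11110000, payload 000 (3 bits).
Byte 2: 0x9F = 10011111 (10xxxxxx ✓), payload 011111.
Byte 3: 0x98 = 10011000 (10xxxxxx ✓), payload 011000.
Byte 4: 0x8A = 10001010 (10xxxxxx ✓), payload 001010.
Concatenate: 000011111011000001010 = 0x1F60A (21 bits → U+1F60A).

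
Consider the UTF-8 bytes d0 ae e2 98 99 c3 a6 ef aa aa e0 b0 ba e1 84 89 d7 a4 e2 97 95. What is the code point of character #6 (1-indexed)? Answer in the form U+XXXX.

U+1109

Offset 0: leading byte 0xD0 = 11010000 → 2-byte char #1 = D0 AE.
Offset 2: leading byte 0xE2 = 11100010 → 3-byte char #2 = E2 98 99.
Offset 5: leading byte 0xC3 = 11000011 → 2-byte char #3 = C3 A6.
Offset 7: leading byte 0xEF = 11101111 → 3-byte char #4 = EF AA AA.
Offset 10: leading byte 0xE0 = 11100000 → 3-byte char #5 = E0 B0 BA.
Offset 13: leading byte 0xE1 = 11100001 → 3-byte char #6 = E1 84 89.
Leading byte 0xE1 = 11100001 matches 1110xxxx → 3-byte sequence.
Byte 1: 0xE1 = 11100001, payload 0001 (4 bits).
Byte 2: 0x84 = 10000100 (10xxxxxx ✓), payload 000100.
Byte 3: 0x89 = 10001001 (10xxxxxx ✓), payload 001001.
Concatenate: 0001000100001001 = 0x1109 (16 bits → U+1109).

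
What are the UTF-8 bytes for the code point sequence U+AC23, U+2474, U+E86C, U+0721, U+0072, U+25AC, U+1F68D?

U+AC23: 3-byte form → EA B0 A3.
U+2474: 3-byte form → E2 91 B4.
U+E86C: 3-byte form → EE A1 AC.
U+0721: 2-byte form → DC A1.
U+0072: 1-byte form → 72.
U+25AC: 3-byte form → E2 96 AC.
U+1F68D: 4-byte form → F0 9F 9A 8D.
Concatenated (19 bytes): EA B0 A3 E2 91 B4 EE A1 AC DC A1 72 E2 96 AC F0 9F 9A 8D.

EA B0 A3 E2 91 B4 EE A1 AC DC A1 72 E2 96 AC F0 9F 9A 8D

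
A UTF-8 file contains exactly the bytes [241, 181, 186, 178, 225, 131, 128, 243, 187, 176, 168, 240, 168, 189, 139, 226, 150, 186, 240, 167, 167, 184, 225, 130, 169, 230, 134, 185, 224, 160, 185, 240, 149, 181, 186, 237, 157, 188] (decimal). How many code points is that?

Byte at offset 0: 0xF1 = 11110001 → 4-byte char (#1). Advance 4.
Byte at offset 4: 0xE1 = 11100001 → 3-byte char (#2). Advance 3.
Byte at offset 7: 0xF3 = 11110011 → 4-byte char (#3). Advance 4.
Byte at offset 11: 0xF0 = 11110000 → 4-byte char (#4). Advance 4.
Byte at offset 15: 0xE2 = 11100010 → 3-byte char (#5). Advance 3.
Byte at offset 18: 0xF0 = 11110000 → 4-byte char (#6). Advance 4.
Byte at offset 22: 0xE1 = 11100001 → 3-byte char (#7). Advance 3.
Byte at offset 25: 0xE6 = 11100110 → 3-byte char (#8). Advance 3.
Byte at offset 28: 0xE0 = 11100000 → 3-byte char (#9). Advance 3.
Byte at offset 31: 0xF0 = 11110000 → 4-byte char (#10). Advance 4.
Byte at offset 35: 0xED = 11101101 → 3-byte char (#11). Advance 3.
Reached end at offset 38 after 11 code points.

11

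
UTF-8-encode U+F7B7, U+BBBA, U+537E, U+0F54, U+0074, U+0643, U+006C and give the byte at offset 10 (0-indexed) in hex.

0xBD

U+F7B7 → 3-byte form EF 9E B7 at offsets 0–2.
U+BBBA → 3-byte form EB AE BA at offsets 3–5.
U+537E → 3-byte form E5 8D BE at offsets 6–8.
U+0F54 → 3-byte form E0 BD 94 at offsets 9–11.
Offset 10 falls in char 4's range; it's byte 2 of E0 BD 94 = 0xBD.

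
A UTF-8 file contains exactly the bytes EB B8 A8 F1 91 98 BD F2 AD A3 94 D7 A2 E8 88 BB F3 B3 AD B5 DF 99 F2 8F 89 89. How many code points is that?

Byte at offset 0: 0xEB = 11101011 → 3-byte char (#1). Advance 3.
Byte at offset 3: 0xF1 = 11110001 → 4-byte char (#2). Advance 4.
Byte at offset 7: 0xF2 = 11110010 → 4-byte char (#3). Advance 4.
Byte at offset 11: 0xD7 = 11010111 → 2-byte char (#4). Advance 2.
Byte at offset 13: 0xE8 = 11101000 → 3-byte char (#5). Advance 3.
Byte at offset 16: 0xF3 = 11110011 → 4-byte char (#6). Advance 4.
Byte at offset 20: 0xDF = 11011111 → 2-byte char (#7). Advance 2.
Byte at offset 22: 0xF2 = 11110010 → 4-byte char (#8). Advance 4.
Reached end at offset 26 after 8 code points.

8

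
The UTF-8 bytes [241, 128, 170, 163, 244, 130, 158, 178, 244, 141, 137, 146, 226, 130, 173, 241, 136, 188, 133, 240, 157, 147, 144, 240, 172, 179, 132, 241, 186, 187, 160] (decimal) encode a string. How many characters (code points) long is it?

8

Byte at offset 0: 0xF1 = 11110001 → 4-byte char (#1). Advance 4.
Byte at offset 4: 0xF4 = 11110100 → 4-byte char (#2). Advance 4.
Byte at offset 8: 0xF4 = 11110100 → 4-byte char (#3). Advance 4.
Byte at offset 12: 0xE2 = 11100010 → 3-byte char (#4). Advance 3.
Byte at offset 15: 0xF1 = 11110001 → 4-byte char (#5). Advance 4.
Byte at offset 19: 0xF0 = 11110000 → 4-byte char (#6). Advance 4.
Byte at offset 23: 0xF0 = 11110000 → 4-byte char (#7). Advance 4.
Byte at offset 27: 0xF1 = 11110001 → 4-byte char (#8). Advance 4.
Reached end at offset 31 after 8 code points.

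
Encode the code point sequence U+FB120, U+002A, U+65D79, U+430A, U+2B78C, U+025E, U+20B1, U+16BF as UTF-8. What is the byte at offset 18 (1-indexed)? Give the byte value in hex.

0x9E

1-indexed offset 18 is 0-indexed offset 17.
U+FB120 → 4-byte form F3 BB 84 A0 at offsets 0–3.
U+002A → 1-byte form 2A at offsets 4–4.
U+65D79 → 4-byte form F1 A5 B5 B9 at offsets 5–8.
U+430A → 3-byte form E4 8C 8A at offsets 9–11.
U+2B78C → 4-byte form F0 AB 9E 8C at offsets 12–15.
U+025E → 2-byte form C9 9E at offsets 16–17.
Offset 17 falls in char 6's range; it's byte 2 of C9 9E = 0x9E.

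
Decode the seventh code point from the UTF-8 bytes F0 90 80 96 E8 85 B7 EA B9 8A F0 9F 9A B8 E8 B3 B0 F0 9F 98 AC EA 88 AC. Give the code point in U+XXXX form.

U+A22C

Offset 0: leading byte 0xF0 = 11110000 → 4-byte char #1 = F0 90 80 96.
Offset 4: leading byte 0xE8 = 11101000 → 3-byte char #2 = E8 85 B7.
Offset 7: leading byte 0xEA = 11101010 → 3-byte char #3 = EA B9 8A.
Offset 10: leading byte 0xF0 = 11110000 → 4-byte char #4 = F0 9F 9A B8.
Offset 14: leading byte 0xE8 = 11101000 → 3-byte char #5 = E8 B3 B0.
Offset 17: leading byte 0xF0 = 11110000 → 4-byte char #6 = F0 9F 98 AC.
Offset 21: leading byte 0xEA = 11101010 → 3-byte char #7 = EA 88 AC.
Leading byte 0xEA = 11101010 matches 1110xxxx → 3-byte sequence.
Byte 1: 0xEA = 11101010, payload 1010 (4 bits).
Byte 2: 0x88 = 10001000 (10xxxxxx ✓), payload 001000.
Byte 3: 0xAC = 10101100 (10xxxxxx ✓), payload 101100.
Concatenate: 1010001000101100 = 0xA22C (16 bits → U+A22C).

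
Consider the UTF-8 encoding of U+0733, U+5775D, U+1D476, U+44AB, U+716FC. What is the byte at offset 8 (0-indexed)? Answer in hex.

U+0733 → 2-byte form DC B3 at offsets 0–1.
U+5775D → 4-byte form F1 97 9D 9D at offsets 2–5.
U+1D476 → 4-byte form F0 9D 91 B6 at offsets 6–9.
Offset 8 falls in char 3's range; it's byte 3 of F0 9D 91 B6 = 0x91.

0x91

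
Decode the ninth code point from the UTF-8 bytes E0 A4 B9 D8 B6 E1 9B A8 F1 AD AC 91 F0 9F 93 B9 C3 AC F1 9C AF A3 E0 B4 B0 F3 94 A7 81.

U+D49C1

Offset 0: leading byte 0xE0 = 11100000 → 3-byte char #1 = E0 A4 B9.
Offset 3: leading byte 0xD8 = 11011000 → 2-byte char #2 = D8 B6.
Offset 5: leading byte 0xE1 = 11100001 → 3-byte char #3 = E1 9B A8.
Offset 8: leading byte 0xF1 = 11110001 → 4-byte char #4 = F1 AD AC 91.
Offset 12: leading byte 0xF0 = 11110000 → 4-byte char #5 = F0 9F 93 B9.
Offset 16: leading byte 0xC3 = 11000011 → 2-byte char #6 = C3 AC.
Offset 18: leading byte 0xF1 = 11110001 → 4-byte char #7 = F1 9C AF A3.
Offset 22: leading byte 0xE0 = 11100000 → 3-byte char #8 = E0 B4 B0.
Offset 25: leading byte 0xF3 = 11110011 → 4-byte char #9 = F3 94 A7 81.
Leading byte 0xF3 = 11110011 matches 11110xxx → 4-byte sequence.
Byte 1: 0xF3 = 11110011, payload 011 (3 bits).
Byte 2: 0x94 = 10010100 (10xxxxxx ✓), payload 010100.
Byte 3: 0xA7 = 10100111 (10xxxxxx ✓), payload 100111.
Byte 4: 0x81 = 10000001 (10xxxxxx ✓), payload 000001.
Concatenate: 011010100100111000001 = 0xD49C1 (21 bits → U+D49C1).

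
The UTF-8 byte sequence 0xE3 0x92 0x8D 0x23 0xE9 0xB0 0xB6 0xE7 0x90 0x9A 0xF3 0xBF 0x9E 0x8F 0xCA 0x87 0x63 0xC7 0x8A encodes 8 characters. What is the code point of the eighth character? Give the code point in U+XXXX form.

Offset 0: leading byte 0xE3 = 11100011 → 3-byte char #1 = E3 92 8D.
Offset 3: leading byte 0x23 = 00100011 → 1-byte char #2 = 23.
Offset 4: leading byte 0xE9 = 11101001 → 3-byte char #3 = E9 B0 B6.
Offset 7: leading byte 0xE7 = 11100111 → 3-byte char #4 = E7 90 9A.
Offset 10: leading byte 0xF3 = 11110011 → 4-byte char #5 = F3 BF 9E 8F.
Offset 14: leading byte 0xCA = 11001010 → 2-byte char #6 = CA 87.
Offset 16: leading byte 0x63 = 01100011 → 1-byte char #7 = 63.
Offset 17: leading byte 0xC7 = 11000111 → 2-byte char #8 = C7 8A.
Leading byte 0xC7 = 11000111 matches 110xxxxx → 2-byte sequence.
Byte 1: 0xC7 = 11000111, payload 00111 (5 bits).
Byte 2: 0x8A = 10001010 (10xxxxxx ✓), payload 001010.
Concatenate: 00111001010 = 0x1CA (11 bits → U+01CA).

U+01CA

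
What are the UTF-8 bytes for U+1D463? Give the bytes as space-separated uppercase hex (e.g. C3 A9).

F0 9D 91 A3

U+1D463 = 0x1D463 = 119907 decimal. In range U+10000–U+10FFFF → 4-byte form: 11110xxx 10xxxxxx 10xxxxxx 10xxxxxx.
Binary (21 bits): 000011101010001100011.
Split 3+6+6+6: 000 | 011101 | 010001 | 100011.
Byte 1: 11110000 = 0xF0.
Byte 2: 10011101 = 0x9D.
Byte 3: 10010001 = 0x91.
Byte 4: 10100011 = 0xA3.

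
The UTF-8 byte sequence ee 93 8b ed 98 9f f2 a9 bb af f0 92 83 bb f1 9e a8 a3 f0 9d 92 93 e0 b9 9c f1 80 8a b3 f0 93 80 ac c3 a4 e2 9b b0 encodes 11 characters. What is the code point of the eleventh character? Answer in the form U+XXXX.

Offset 0: leading byte 0xEE = 11101110 → 3-byte char #1 = EE 93 8B.
Offset 3: leading byte 0xED = 11101101 → 3-byte char #2 = ED 98 9F.
Offset 6: leading byte 0xF2 = 11110010 → 4-byte char #3 = F2 A9 BB AF.
Offset 10: leading byte 0xF0 = 11110000 → 4-byte char #4 = F0 92 83 BB.
Offset 14: leading byte 0xF1 = 11110001 → 4-byte char #5 = F1 9E A8 A3.
Offset 18: leading byte 0xF0 = 11110000 → 4-byte char #6 = F0 9D 92 93.
Offset 22: leading byte 0xE0 = 11100000 → 3-byte char #7 = E0 B9 9C.
Offset 25: leading byte 0xF1 = 11110001 → 4-byte char #8 = F1 80 8A B3.
Offset 29: leading byte 0xF0 = 11110000 → 4-byte char #9 = F0 93 80 AC.
Offset 33: leading byte 0xC3 = 11000011 → 2-byte char #10 = C3 A4.
Offset 35: leading byte 0xE2 = 11100010 → 3-byte char #11 = E2 9B B0.
Leading byte 0xE2 = 11100010 matches 1110xxxx → 3-byte sequence.
Byte 1: 0xE2 = 11100010, payload 0010 (4 bits).
Byte 2: 0x9B = 10011011 (10xxxxxx ✓), payload 011011.
Byte 3: 0xB0 = 10110000 (10xxxxxx ✓), payload 110000.
Concatenate: 0010011011110000 = 0x26F0 (16 bits → U+26F0).

U+26F0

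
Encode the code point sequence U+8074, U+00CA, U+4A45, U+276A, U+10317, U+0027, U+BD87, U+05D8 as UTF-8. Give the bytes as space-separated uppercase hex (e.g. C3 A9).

U+8074: 3-byte form → E8 81 B4.
U+00CA: 2-byte form → C3 8A.
U+4A45: 3-byte form → E4 A9 85.
U+276A: 3-byte form → E2 9D AA.
U+10317: 4-byte form → F0 90 8C 97.
U+0027: 1-byte form → 27.
U+BD87: 3-byte form → EB B6 87.
U+05D8: 2-byte form → D7 98.
Concatenated (21 bytes): E8 81 B4 C3 8A E4 A9 85 E2 9D AA F0 90 8C 97 27 EB B6 87 D7 98.

E8 81 B4 C3 8A E4 A9 85 E2 9D AA F0 90 8C 97 27 EB B6 87 D7 98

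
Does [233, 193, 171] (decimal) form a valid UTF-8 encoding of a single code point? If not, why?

Leading byte 0xE9 = 11101001 → 3-byte form.
Byte 2 is 0xC1 = 11000001, which is not 10xxxxxx — expected a continuation byte.

invalid (non-continuation byte where continuation expected)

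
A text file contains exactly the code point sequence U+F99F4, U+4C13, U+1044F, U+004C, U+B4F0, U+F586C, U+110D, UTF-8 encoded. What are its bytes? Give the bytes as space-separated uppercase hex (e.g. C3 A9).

U+F99F4: 4-byte form → F3 B9 A7 B4.
U+4C13: 3-byte form → E4 B0 93.
U+1044F: 4-byte form → F0 90 91 8F.
U+004C: 1-byte form → 4C.
U+B4F0: 3-byte form → EB 93 B0.
U+F586C: 4-byte form → F3 B5 A1 AC.
U+110D: 3-byte form → E1 84 8D.
Concatenated (22 bytes): F3 B9 A7 B4 E4 B0 93 F0 90 91 8F 4C EB 93 B0 F3 B5 A1 AC E1 84 8D.

F3 B9 A7 B4 E4 B0 93 F0 90 91 8F 4C EB 93 B0 F3 B5 A1 AC E1 84 8D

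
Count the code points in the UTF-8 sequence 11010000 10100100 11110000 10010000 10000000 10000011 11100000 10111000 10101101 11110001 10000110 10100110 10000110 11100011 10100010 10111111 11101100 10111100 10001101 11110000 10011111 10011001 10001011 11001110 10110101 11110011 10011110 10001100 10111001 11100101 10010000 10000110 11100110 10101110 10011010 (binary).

11

Byte at offset 0: 0xD0 = 11010000 → 2-byte char (#1). Advance 2.
Byte at offset 2: 0xF0 = 11110000 → 4-byte char (#2). Advance 4.
Byte at offset 6: 0xE0 = 11100000 → 3-byte char (#3). Advance 3.
Byte at offset 9: 0xF1 = 11110001 → 4-byte char (#4). Advance 4.
Byte at offset 13: 0xE3 = 11100011 → 3-byte char (#5). Advance 3.
Byte at offset 16: 0xEC = 11101100 → 3-byte char (#6). Advance 3.
Byte at offset 19: 0xF0 = 11110000 → 4-byte char (#7). Advance 4.
Byte at offset 23: 0xCE = 11001110 → 2-byte char (#8). Advance 2.
Byte at offset 25: 0xF3 = 11110011 → 4-byte char (#9). Advance 4.
Byte at offset 29: 0xE5 = 11100101 → 3-byte char (#10). Advance 3.
Byte at offset 32: 0xE6 = 11100110 → 3-byte char (#11). Advance 3.
Reached end at offset 35 after 11 code points.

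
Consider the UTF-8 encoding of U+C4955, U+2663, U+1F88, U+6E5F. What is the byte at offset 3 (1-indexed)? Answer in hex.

1-indexed offset 3 is 0-indexed offset 2.
U+C4955 → 4-byte form F3 84 A5 95 at offsets 0–3.
Offset 2 falls in char 1's range; it's byte 3 of F3 84 A5 95 = 0xA5.

0xA5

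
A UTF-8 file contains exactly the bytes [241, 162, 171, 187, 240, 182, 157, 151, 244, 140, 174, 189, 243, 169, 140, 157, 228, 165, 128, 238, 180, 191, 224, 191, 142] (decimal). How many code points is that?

Byte at offset 0: 0xF1 = 11110001 → 4-byte char (#1). Advance 4.
Byte at offset 4: 0xF0 = 11110000 → 4-byte char (#2). Advance 4.
Byte at offset 8: 0xF4 = 11110100 → 4-byte char (#3). Advance 4.
Byte at offset 12: 0xF3 = 11110011 → 4-byte char (#4). Advance 4.
Byte at offset 16: 0xE4 = 11100100 → 3-byte char (#5). Advance 3.
Byte at offset 19: 0xEE = 11101110 → 3-byte char (#6). Advance 3.
Byte at offset 22: 0xE0 = 11100000 → 3-byte char (#7). Advance 3.
Reached end at offset 25 after 7 code points.

7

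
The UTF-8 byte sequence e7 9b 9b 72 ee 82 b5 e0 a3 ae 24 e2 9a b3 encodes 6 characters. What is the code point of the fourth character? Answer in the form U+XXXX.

U+08EE

Offset 0: leading byte 0xE7 = 11100111 → 3-byte char #1 = E7 9B 9B.
Offset 3: leading byte 0x72 = 01110010 → 1-byte char #2 = 72.
Offset 4: leading byte 0xEE = 11101110 → 3-byte char #3 = EE 82 B5.
Offset 7: leading byte 0xE0 = 11100000 → 3-byte char #4 = E0 A3 AE.
Leading byte 0xE0 = 11100000 matches 1110xxxx → 3-byte sequence.
Byte 1: 0xE0 = 11100000, payload 0000 (4 bits).
Byte 2: 0xA3 = 10100011 (10xxxxxx ✓), payload 100011.
Byte 3: 0xAE = 10101110 (10xxxxxx ✓), payload 101110.
Concatenate: 0000100011101110 = 0x8EE (16 bits → U+08EE).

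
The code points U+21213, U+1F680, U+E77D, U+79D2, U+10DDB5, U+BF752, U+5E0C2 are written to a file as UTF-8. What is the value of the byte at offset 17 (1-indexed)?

1-indexed offset 17 is 0-indexed offset 16.
U+21213 → 4-byte form F0 A1 88 93 at offsets 0–3.
U+1F680 → 4-byte form F0 9F 9A 80 at offsets 4–7.
U+E77D → 3-byte form EE 9D BD at offsets 8–10.
U+79D2 → 3-byte form E7 A7 92 at offsets 11–13.
U+10DDB5 → 4-byte form F4 8D B6 B5 at offsets 14–17.
Offset 16 falls in char 5's range; it's byte 3 of F4 8D B6 B5 = 0xB6.

0xB6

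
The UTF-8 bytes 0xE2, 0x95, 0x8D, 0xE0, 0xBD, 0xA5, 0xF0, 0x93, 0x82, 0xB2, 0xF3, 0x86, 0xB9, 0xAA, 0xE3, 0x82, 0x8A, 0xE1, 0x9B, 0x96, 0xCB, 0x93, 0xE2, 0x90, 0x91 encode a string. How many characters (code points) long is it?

8

Byte at offset 0: 0xE2 = 11100010 → 3-byte char (#1). Advance 3.
Byte at offset 3: 0xE0 = 11100000 → 3-byte char (#2). Advance 3.
Byte at offset 6: 0xF0 = 11110000 → 4-byte char (#3). Advance 4.
Byte at offset 10: 0xF3 = 11110011 → 4-byte char (#4). Advance 4.
Byte at offset 14: 0xE3 = 11100011 → 3-byte char (#5). Advance 3.
Byte at offset 17: 0xE1 = 11100001 → 3-byte char (#6). Advance 3.
Byte at offset 20: 0xCB = 11001011 → 2-byte char (#7). Advance 2.
Byte at offset 22: 0xE2 = 11100010 → 3-byte char (#8). Advance 3.
Reached end at offset 25 after 8 code points.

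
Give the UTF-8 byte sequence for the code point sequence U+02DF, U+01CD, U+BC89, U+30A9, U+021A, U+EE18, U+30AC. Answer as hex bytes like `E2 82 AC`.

U+02DF: 2-byte form → CB 9F.
U+01CD: 2-byte form → C7 8D.
U+BC89: 3-byte form → EB B2 89.
U+30A9: 3-byte form → E3 82 A9.
U+021A: 2-byte form → C8 9A.
U+EE18: 3-byte form → EE B8 98.
U+30AC: 3-byte form → E3 82 AC.
Concatenated (18 bytes): CB 9F C7 8D EB B2 89 E3 82 A9 C8 9A EE B8 98 E3 82 AC.

CB 9F C7 8D EB B2 89 E3 82 A9 C8 9A EE B8 98 E3 82 AC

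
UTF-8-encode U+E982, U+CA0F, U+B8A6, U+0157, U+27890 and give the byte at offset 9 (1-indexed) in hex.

1-indexed offset 9 is 0-indexed offset 8.
U+E982 → 3-byte form EE A6 82 at offsets 0–2.
U+CA0F → 3-byte form EC A8 8F at offsets 3–5.
U+B8A6 → 3-byte form EB A2 A6 at offsets 6–8.
Offset 8 falls in char 3's range; it's byte 3 of EB A2 A6 = 0xA6.

0xA6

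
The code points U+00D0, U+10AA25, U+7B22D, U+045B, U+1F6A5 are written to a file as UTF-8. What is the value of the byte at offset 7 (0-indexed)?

0xBB

U+00D0 → 2-byte form C3 90 at offsets 0–1.
U+10AA25 → 4-byte form F4 8A A8 A5 at offsets 2–5.
U+7B22D → 4-byte form F1 BB 88 AD at offsets 6–9.
Offset 7 falls in char 3's range; it's byte 2 of F1 BB 88 AD = 0xBB.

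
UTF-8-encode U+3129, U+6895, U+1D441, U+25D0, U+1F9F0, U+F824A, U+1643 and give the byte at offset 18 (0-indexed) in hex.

U+3129 → 3-byte form E3 84 A9 at offsets 0–2.
U+6895 → 3-byte form E6 A2 95 at offsets 3–5.
U+1D441 → 4-byte form F0 9D 91 81 at offsets 6–9.
U+25D0 → 3-byte form E2 97 90 at offsets 10–12.
U+1F9F0 → 4-byte form F0 9F A7 B0 at offsets 13–16.
U+F824A → 4-byte form F3 B8 89 8A at offsets 17–20.
Offset 18 falls in char 6's range; it's byte 2 of F3 B8 89 8A = 0xB8.

0xB8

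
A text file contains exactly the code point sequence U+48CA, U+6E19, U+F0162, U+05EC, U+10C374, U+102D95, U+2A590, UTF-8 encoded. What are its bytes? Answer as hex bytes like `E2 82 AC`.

E4 A3 8A E6 B8 99 F3 B0 85 A2 D7 AC F4 8C 8D B4 F4 82 B6 95 F0 AA 96 90

U+48CA: 3-byte form → E4 A3 8A.
U+6E19: 3-byte form → E6 B8 99.
U+F0162: 4-byte form → F3 B0 85 A2.
U+05EC: 2-byte form → D7 AC.
U+10C374: 4-byte form → F4 8C 8D B4.
U+102D95: 4-byte form → F4 82 B6 95.
U+2A590: 4-byte form → F0 AA 96 90.
Concatenated (24 bytes): E4 A3 8A E6 B8 99 F3 B0 85 A2 D7 AC F4 8C 8D B4 F4 82 B6 95 F0 AA 96 90.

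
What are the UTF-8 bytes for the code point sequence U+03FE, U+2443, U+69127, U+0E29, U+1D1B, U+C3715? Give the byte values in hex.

U+03FE: 2-byte form → CF BE.
U+2443: 3-byte form → E2 91 83.
U+69127: 4-byte form → F1 A9 84 A7.
U+0E29: 3-byte form → E0 B8 A9.
U+1D1B: 3-byte form → E1 B4 9B.
U+C3715: 4-byte form → F3 83 9C 95.
Concatenated (19 bytes): CF BE E2 91 83 F1 A9 84 A7 E0 B8 A9 E1 B4 9B F3 83 9C 95.

CF BE E2 91 83 F1 A9 84 A7 E0 B8 A9 E1 B4 9B F3 83 9C 95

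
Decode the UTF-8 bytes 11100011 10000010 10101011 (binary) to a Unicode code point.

Leading byte 0xE3 = 11100011 matches 1110xxxx → 3-byte sequence.
Byte 1: 0xE3 = 11100011, payload 0011 (4 bits).
Byte 2: 0x82 = 10000010 (10xxxxxx ✓), payload 000010.
Byte 3: 0xAB = 10101011 (10xxxxxx ✓), payload 101011.
Concatenate: 0011000010101011 = 0x30AB (16 bits → U+30AB).

U+30AB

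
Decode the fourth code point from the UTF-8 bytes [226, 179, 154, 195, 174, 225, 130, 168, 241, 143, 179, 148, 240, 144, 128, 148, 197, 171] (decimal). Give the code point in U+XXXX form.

U+4FCD4

Offset 0: leading byte 0xE2 = 11100010 → 3-byte char #1 = E2 B3 9A.
Offset 3: leading byte 0xC3 = 11000011 → 2-byte char #2 = C3 AE.
Offset 5: leading byte 0xE1 = 11100001 → 3-byte char #3 = E1 82 A8.
Offset 8: leading byte 0xF1 = 11110001 → 4-byte char #4 = F1 8F B3 94.
Leading byte 0xF1 = 11110001 matches 11110xxx → 4-byte sequence.
Byte 1: 0xF1 = 11110001, payload 001 (3 bits).
Byte 2: 0x8F = 10001111 (10xxxxxx ✓), payload 001111.
Byte 3: 0xB3 = 10110011 (10xxxxxx ✓), payload 110011.
Byte 4: 0x94 = 10010100 (10xxxxxx ✓), payload 010100.
Concatenate: 001001111110011010100 = 0x4FCD4 (21 bits → U+4FCD4).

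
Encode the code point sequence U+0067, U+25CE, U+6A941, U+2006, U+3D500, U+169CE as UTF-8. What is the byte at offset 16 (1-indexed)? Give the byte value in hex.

0xF0

1-indexed offset 16 is 0-indexed offset 15.
U+0067 → 1-byte form 67 at offsets 0–0.
U+25CE → 3-byte form E2 97 8E at offsets 1–3.
U+6A941 → 4-byte form F1 AA A5 81 at offsets 4–7.
U+2006 → 3-byte form E2 80 86 at offsets 8–10.
U+3D500 → 4-byte form F0 BD 94 80 at offsets 11–14.
U+169CE → 4-byte form F0 96 A7 8E at offsets 15–18.
Offset 15 falls in char 6's range; it's byte 1 of F0 96 A7 8E = 0xF0.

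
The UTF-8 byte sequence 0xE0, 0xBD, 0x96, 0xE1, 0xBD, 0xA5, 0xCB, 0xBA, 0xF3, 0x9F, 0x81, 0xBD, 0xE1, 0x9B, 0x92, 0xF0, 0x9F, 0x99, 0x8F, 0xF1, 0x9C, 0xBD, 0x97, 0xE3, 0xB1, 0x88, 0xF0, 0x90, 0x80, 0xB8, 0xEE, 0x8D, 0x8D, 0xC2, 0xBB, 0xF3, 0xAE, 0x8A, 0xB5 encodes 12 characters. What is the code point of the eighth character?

U+3C48

Offset 0: leading byte 0xE0 = 11100000 → 3-byte char #1 = E0 BD 96.
Offset 3: leading byte 0xE1 = 11100001 → 3-byte char #2 = E1 BD A5.
Offset 6: leading byte 0xCB = 11001011 → 2-byte char #3 = CB BA.
Offset 8: leading byte 0xF3 = 11110011 → 4-byte char #4 = F3 9F 81 BD.
Offset 12: leading byte 0xE1 = 11100001 → 3-byte char #5 = E1 9B 92.
Offset 15: leading byte 0xF0 = 11110000 → 4-byte char #6 = F0 9F 99 8F.
Offset 19: leading byte 0xF1 = 11110001 → 4-byte char #7 = F1 9C BD 97.
Offset 23: leading byte 0xE3 = 11100011 → 3-byte char #8 = E3 B1 88.
Leading byte 0xE3 = 11100011 matches 1110xxxx → 3-byte sequence.
Byte 1: 0xE3 = 11100011, payload 0011 (4 bits).
Byte 2: 0xB1 = 10110001 (10xxxxxx ✓), payload 110001.
Byte 3: 0x88 = 10001000 (10xxxxxx ✓), payload 001000.
Concatenate: 0011110001001000 = 0x3C48 (16 bits → U+3C48).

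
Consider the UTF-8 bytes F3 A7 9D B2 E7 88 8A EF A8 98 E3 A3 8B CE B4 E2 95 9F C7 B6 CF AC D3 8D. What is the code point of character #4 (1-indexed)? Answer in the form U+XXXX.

U+38CB

Offset 0: leading byte 0xF3 = 11110011 → 4-byte char #1 = F3 A7 9D B2.
Offset 4: leading byte 0xE7 = 11100111 → 3-byte char #2 = E7 88 8A.
Offset 7: leading byte 0xEF = 11101111 → 3-byte char #3 = EF A8 98.
Offset 10: leading byte 0xE3 = 11100011 → 3-byte char #4 = E3 A3 8B.
Leading byte 0xE3 = 11100011 matches 1110xxxx → 3-byte sequence.
Byte 1: 0xE3 = 11100011, payload 0011 (4 bits).
Byte 2: 0xA3 = 10100011 (10xxxxxx ✓), payload 100011.
Byte 3: 0x8B = 10001011 (10xxxxxx ✓), payload 001011.
Concatenate: 0011100011001011 = 0x38CB (16 bits → U+38CB).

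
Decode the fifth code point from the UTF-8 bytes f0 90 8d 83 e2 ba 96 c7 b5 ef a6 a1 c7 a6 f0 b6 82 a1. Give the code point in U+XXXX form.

Offset 0: leading byte 0xF0 = 11110000 → 4-byte char #1 = F0 90 8D 83.
Offset 4: leading byte 0xE2 = 11100010 → 3-byte char #2 = E2 BA 96.
Offset 7: leading byte 0xC7 = 11000111 → 2-byte char #3 = C7 B5.
Offset 9: leading byte 0xEF = 11101111 → 3-byte char #4 = EF A6 A1.
Offset 12: leading byte 0xC7 = 11000111 → 2-byte char #5 = C7 A6.
Leading byte 0xC7 = 11000111 matches 110xxxxx → 2-byte sequence.
Byte 1: 0xC7 = 11000111, payload 00111 (5 bits).
Byte 2: 0xA6 = 10100110 (10xxxxxx ✓), payload 100110.
Concatenate: 00111100110 = 0x1E6 (11 bits → U+01E6).

U+01E6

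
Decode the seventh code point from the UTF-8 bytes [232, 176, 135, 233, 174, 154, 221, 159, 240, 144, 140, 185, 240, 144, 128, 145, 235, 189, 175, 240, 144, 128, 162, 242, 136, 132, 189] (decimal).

U+10022

Offset 0: leading byte 0xE8 = 11101000 → 3-byte char #1 = E8 B0 87.
Offset 3: leading byte 0xE9 = 11101001 → 3-byte char #2 = E9 AE 9A.
Offset 6: leading byte 0xDD = 11011101 → 2-byte char #3 = DD 9F.
Offset 8: leading byte 0xF0 = 11110000 → 4-byte char #4 = F0 90 8C B9.
Offset 12: leading byte 0xF0 = 11110000 → 4-byte char #5 = F0 90 80 91.
Offset 16: leading byte 0xEB = 11101011 → 3-byte char #6 = EB BD AF.
Offset 19: leading byte 0xF0 = 11110000 → 4-byte char #7 = F0 90 80 A2.
Leading byte 0xF0 = 11110000 matches 11110xxx → 4-byte sequence.
Byte 1: 0xF0 = 11110000, payload 000 (3 bits).
Byte 2: 0x90 = 10010000 (10xxxxxx ✓), payload 010000.
Byte 3: 0x80 = 10000000 (10xxxxxx ✓), payload 000000.
Byte 4: 0xA2 = 10100010 (10xxxxxx ✓), payload 100010.
Concatenate: 000010000000000100010 = 0x10022 (21 bits → U+10022).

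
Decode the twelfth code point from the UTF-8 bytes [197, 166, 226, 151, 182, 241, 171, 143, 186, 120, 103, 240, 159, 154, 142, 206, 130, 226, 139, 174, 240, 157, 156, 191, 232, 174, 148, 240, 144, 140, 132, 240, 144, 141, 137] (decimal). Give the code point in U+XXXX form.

U+10349

Offset 0: leading byte 0xC5 = 11000101 → 2-byte char #1 = C5 A6.
Offset 2: leading byte 0xE2 = 11100010 → 3-byte char #2 = E2 97 B6.
Offset 5: leading byte 0xF1 = 11110001 → 4-byte char #3 = F1 AB 8F BA.
Offset 9: leading byte 0x78 = 01111000 → 1-byte char #4 = 78.
Offset 10: leading byte 0x67 = 01100111 → 1-byte char #5 = 67.
Offset 11: leading byte 0xF0 = 11110000 → 4-byte char #6 = F0 9F 9A 8E.
Offset 15: leading byte 0xCE = 11001110 → 2-byte char #7 = CE 82.
Offset 17: leading byte 0xE2 = 11100010 → 3-byte char #8 = E2 8B AE.
Offset 20: leading byte 0xF0 = 11110000 → 4-byte char #9 = F0 9D 9C BF.
Offset 24: leading byte 0xE8 = 11101000 → 3-byte char #10 = E8 AE 94.
Offset 27: leading byte 0xF0 = 11110000 → 4-byte char #11 = F0 90 8C 84.
Offset 31: leading byte 0xF0 = 11110000 → 4-byte char #12 = F0 90 8D 89.
Leading byte 0xF0 = 11110000 matches 11110xxx → 4-byte sequence.
Byte 1: 0xF0 = 11110000, payload 000 (3 bits).
Byte 2: 0x90 = 10010000 (10xxxxxx ✓), payload 010000.
Byte 3: 0x8D = 10001101 (10xxxxxx ✓), payload 001101.
Byte 4: 0x89 = 10001001 (10xxxxxx ✓), payload 001001.
Concatenate: 000010000001101001001 = 0x10349 (21 bits → U+10349).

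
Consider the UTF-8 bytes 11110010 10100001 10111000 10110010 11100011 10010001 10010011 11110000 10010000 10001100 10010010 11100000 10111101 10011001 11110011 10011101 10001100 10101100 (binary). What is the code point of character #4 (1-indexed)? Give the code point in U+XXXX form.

U+0F59

Offset 0: leading byte 0xF2 = 11110010 → 4-byte char #1 = F2 A1 B8 B2.
Offset 4: leading byte 0xE3 = 11100011 → 3-byte char #2 = E3 91 93.
Offset 7: leading byte 0xF0 = 11110000 → 4-byte char #3 = F0 90 8C 92.
Offset 11: leading byte 0xE0 = 11100000 → 3-byte char #4 = E0 BD 99.
Leading byte 0xE0 = 11100000 matches 1110xxxx → 3-byte sequence.
Byte 1: 0xE0 = 11100000, payload 0000 (4 bits).
Byte 2: 0xBD = 10111101 (10xxxxxx ✓), payload 111101.
Byte 3: 0x99 = 10011001 (10xxxxxx ✓), payload 011001.
Concatenate: 0000111101011001 = 0xF59 (16 bits → U+0F59).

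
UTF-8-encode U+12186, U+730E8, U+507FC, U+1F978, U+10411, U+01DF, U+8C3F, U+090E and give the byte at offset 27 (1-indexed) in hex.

0xA4

1-indexed offset 27 is 0-indexed offset 26.
U+12186 → 4-byte form F0 92 86 86 at offsets 0–3.
U+730E8 → 4-byte form F1 B3 83 A8 at offsets 4–7.
U+507FC → 4-byte form F1 90 9F BC at offsets 8–11.
U+1F978 → 4-byte form F0 9F A5 B8 at offsets 12–15.
U+10411 → 4-byte form F0 90 90 91 at offsets 16–19.
U+01DF → 2-byte form C7 9F at offsets 20–21.
U+8C3F → 3-byte form E8 B0 BF at offsets 22–24.
U+090E → 3-byte form E0 A4 8E at offsets 25–27.
Offset 26 falls in char 8's range; it's byte 2 of E0 A4 8E = 0xA4.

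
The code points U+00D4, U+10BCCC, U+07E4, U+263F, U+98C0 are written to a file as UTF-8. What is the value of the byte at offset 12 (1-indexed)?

0xE9

1-indexed offset 12 is 0-indexed offset 11.
U+00D4 → 2-byte form C3 94 at offsets 0–1.
U+10BCCC → 4-byte form F4 8B B3 8C at offsets 2–5.
U+07E4 → 2-byte form DF A4 at offsets 6–7.
U+263F → 3-byte form E2 98 BF at offsets 8–10.
U+98C0 → 3-byte form E9 A3 80 at offsets 11–13.
Offset 11 falls in char 5's range; it's byte 1 of E9 A3 80 = 0xE9.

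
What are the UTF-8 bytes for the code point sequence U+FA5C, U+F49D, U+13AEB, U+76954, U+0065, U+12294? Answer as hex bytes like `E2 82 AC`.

U+FA5C: 3-byte form → EF A9 9C.
U+F49D: 3-byte form → EF 92 9D.
U+13AEB: 4-byte form → F0 93 AB AB.
U+76954: 4-byte form → F1 B6 A5 94.
U+0065: 1-byte form → 65.
U+12294: 4-byte form → F0 92 8A 94.
Concatenated (19 bytes): EF A9 9C EF 92 9D F0 93 AB AB F1 B6 A5 94 65 F0 92 8A 94.

EF A9 9C EF 92 9D F0 93 AB AB F1 B6 A5 94 65 F0 92 8A 94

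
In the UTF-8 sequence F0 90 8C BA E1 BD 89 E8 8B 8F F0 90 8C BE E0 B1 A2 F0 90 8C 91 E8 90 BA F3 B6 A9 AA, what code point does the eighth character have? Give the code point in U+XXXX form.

Offset 0: leading byte 0xF0 = 11110000 → 4-byte char #1 = F0 90 8C BA.
Offset 4: leading byte 0xE1 = 11100001 → 3-byte char #2 = E1 BD 89.
Offset 7: leading byte 0xE8 = 11101000 → 3-byte char #3 = E8 8B 8F.
Offset 10: leading byte 0xF0 = 11110000 → 4-byte char #4 = F0 90 8C BE.
Offset 14: leading byte 0xE0 = 11100000 → 3-byte char #5 = E0 B1 A2.
Offset 17: leading byte 0xF0 = 11110000 → 4-byte char #6 = F0 90 8C 91.
Offset 21: leading byte 0xE8 = 11101000 → 3-byte char #7 = E8 90 BA.
Offset 24: leading byte 0xF3 = 11110011 → 4-byte char #8 = F3 B6 A9 AA.
Leading byte 0xF3 = 11110011 matches 11110xxx → 4-byte sequence.
Byte 1: 0xF3 = 11110011, payload 011 (3 bits).
Byte 2: 0xB6 = 10110110 (10xxxxxx ✓), payload 110110.
Byte 3: 0xA9 = 10101001 (10xxxxxx ✓), payload 101001.
Byte 4: 0xAA = 10101010 (10xxxxxx ✓), payload 101010.
Concatenate: 011110110101001101010 = 0xF6A6A (21 bits → U+F6A6A).

U+F6A6A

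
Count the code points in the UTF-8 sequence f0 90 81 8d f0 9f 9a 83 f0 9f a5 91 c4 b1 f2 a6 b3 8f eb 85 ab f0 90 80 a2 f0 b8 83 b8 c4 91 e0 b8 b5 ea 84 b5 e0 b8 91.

12

Byte at offset 0: 0xF0 = 11110000 → 4-byte char (#1). Advance 4.
Byte at offset 4: 0xF0 = 11110000 → 4-byte char (#2). Advance 4.
Byte at offset 8: 0xF0 = 11110000 → 4-byte char (#3). Advance 4.
Byte at offset 12: 0xC4 = 11000100 → 2-byte char (#4). Advance 2.
Byte at offset 14: 0xF2 = 11110010 → 4-byte char (#5). Advance 4.
Byte at offset 18: 0xEB = 11101011 → 3-byte char (#6). Advance 3.
Byte at offset 21: 0xF0 = 11110000 → 4-byte char (#7). Advance 4.
Byte at offset 25: 0xF0 = 11110000 → 4-byte char (#8). Advance 4.
Byte at offset 29: 0xC4 = 11000100 → 2-byte char (#9). Advance 2.
Byte at offset 31: 0xE0 = 11100000 → 3-byte char (#10). Advance 3.
Byte at offset 34: 0xEA = 11101010 → 3-byte char (#11). Advance 3.
Byte at offset 37: 0xE0 = 11100000 → 3-byte char (#12). Advance 3.
Reached end at offset 40 after 12 code points.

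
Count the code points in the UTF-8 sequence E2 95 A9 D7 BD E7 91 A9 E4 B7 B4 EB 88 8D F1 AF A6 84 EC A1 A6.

7

Byte at offset 0: 0xE2 = 11100010 → 3-byte char (#1). Advance 3.
Byte at offset 3: 0xD7 = 11010111 → 2-byte char (#2). Advance 2.
Byte at offset 5: 0xE7 = 11100111 → 3-byte char (#3). Advance 3.
Byte at offset 8: 0xE4 = 11100100 → 3-byte char (#4). Advance 3.
Byte at offset 11: 0xEB = 11101011 → 3-byte char (#5). Advance 3.
Byte at offset 14: 0xF1 = 11110001 → 4-byte char (#6). Advance 4.
Byte at offset 18: 0xEC = 11101100 → 3-byte char (#7). Advance 3.
Reached end at offset 21 after 7 code points.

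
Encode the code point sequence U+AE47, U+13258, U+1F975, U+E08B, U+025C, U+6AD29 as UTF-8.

U+AE47: 3-byte form → EA B9 87.
U+13258: 4-byte form → F0 93 89 98.
U+1F975: 4-byte form → F0 9F A5 B5.
U+E08B: 3-byte form → EE 82 8B.
U+025C: 2-byte form → C9 9C.
U+6AD29: 4-byte form → F1 AA B4 A9.
Concatenated (20 bytes): EA B9 87 F0 93 89 98 F0 9F A5 B5 EE 82 8B C9 9C F1 AA B4 A9.

EA B9 87 F0 93 89 98 F0 9F A5 B5 EE 82 8B C9 9C F1 AA B4 A9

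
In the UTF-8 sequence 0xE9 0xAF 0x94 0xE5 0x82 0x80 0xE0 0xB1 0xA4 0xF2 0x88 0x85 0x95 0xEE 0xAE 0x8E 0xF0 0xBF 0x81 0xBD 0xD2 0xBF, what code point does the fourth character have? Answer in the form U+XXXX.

Offset 0: leading byte 0xE9 = 11101001 → 3-byte char #1 = E9 AF 94.
Offset 3: leading byte 0xE5 = 11100101 → 3-byte char #2 = E5 82 80.
Offset 6: leading byte 0xE0 = 11100000 → 3-byte char #3 = E0 B1 A4.
Offset 9: leading byte 0xF2 = 11110010 → 4-byte char #4 = F2 88 85 95.
Leading byte 0xF2 = 11110010 matches 11110xxx → 4-byte sequence.
Byte 1: 0xF2 = 11110010, payload 010 (3 bits).
Byte 2: 0x88 = 10001000 (10xxxxxx ✓), payload 001000.
Byte 3: 0x85 = 10000101 (10xxxxxx ✓), payload 000101.
Byte 4: 0x95 = 10010101 (10xxxxxx ✓), payload 010101.
Concatenate: 010001000000101010101 = 0x88155 (21 bits → U+88155).

U+88155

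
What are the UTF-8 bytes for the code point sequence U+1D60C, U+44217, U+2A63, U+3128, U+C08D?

U+1D60C: 4-byte form → F0 9D 98 8C.
U+44217: 4-byte form → F1 84 88 97.
U+2A63: 3-byte form → E2 A9 A3.
U+3128: 3-byte form → E3 84 A8.
U+C08D: 3-byte form → EC 82 8D.
Concatenated (17 bytes): F0 9D 98 8C F1 84 88 97 E2 A9 A3 E3 84 A8 EC 82 8D.

F0 9D 98 8C F1 84 88 97 E2 A9 A3 E3 84 A8 EC 82 8D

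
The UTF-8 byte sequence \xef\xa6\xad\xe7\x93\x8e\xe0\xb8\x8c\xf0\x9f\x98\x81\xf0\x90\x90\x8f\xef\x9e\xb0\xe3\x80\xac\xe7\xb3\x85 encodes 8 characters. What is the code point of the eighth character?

U+7CC5

Offset 0: leading byte 0xEF = 11101111 → 3-byte char #1 = EF A6 AD.
Offset 3: leading byte 0xE7 = 11100111 → 3-byte char #2 = E7 93 8E.
Offset 6: leading byte 0xE0 = 11100000 → 3-byte char #3 = E0 B8 8C.
Offset 9: leading byte 0xF0 = 11110000 → 4-byte char #4 = F0 9F 98 81.
Offset 13: leading byte 0xF0 = 11110000 → 4-byte char #5 = F0 90 90 8F.
Offset 17: leading byte 0xEF = 11101111 → 3-byte char #6 = EF 9E B0.
Offset 20: leading byte 0xE3 = 11100011 → 3-byte char #7 = E3 80 AC.
Offset 23: leading byte 0xE7 = 11100111 → 3-byte char #8 = E7 B3 85.
Leading byte 0xE7 = 11100111 matches 1110xxxx → 3-byte sequence.
Byte 1: 0xE7 = 11100111, payload 0111 (4 bits).
Byte 2: 0xB3 = 10110011 (10xxxxxx ✓), payload 110011.
Byte 3: 0x85 = 10000101 (10xxxxxx ✓), payload 000101.
Concatenate: 0111110011000101 = 0x7CC5 (16 bits → U+7CC5).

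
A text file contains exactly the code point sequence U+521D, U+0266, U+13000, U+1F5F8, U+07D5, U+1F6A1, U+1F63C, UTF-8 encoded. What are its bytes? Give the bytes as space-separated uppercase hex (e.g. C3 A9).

U+521D: 3-byte form → E5 88 9D.
U+0266: 2-byte form → C9 A6.
U+13000: 4-byte form → F0 93 80 80.
U+1F5F8: 4-byte form → F0 9F 97 B8.
U+07D5: 2-byte form → DF 95.
U+1F6A1: 4-byte form → F0 9F 9A A1.
U+1F63C: 4-byte form → F0 9F 98 BC.
Concatenated (23 bytes): E5 88 9D C9 A6 F0 93 80 80 F0 9F 97 B8 DF 95 F0 9F 9A A1 F0 9F 98 BC.

E5 88 9D C9 A6 F0 93 80 80 F0 9F 97 B8 DF 95 F0 9F 9A A1 F0 9F 98 BC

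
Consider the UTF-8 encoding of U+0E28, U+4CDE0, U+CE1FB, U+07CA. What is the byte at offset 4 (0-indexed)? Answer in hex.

U+0E28 → 3-byte form E0 B8 A8 at offsets 0–2.
U+4CDE0 → 4-byte form F1 8C B7 A0 at offsets 3–6.
Offset 4 falls in char 2's range; it's byte 2 of F1 8C B7 A0 = 0x8C.

0x8C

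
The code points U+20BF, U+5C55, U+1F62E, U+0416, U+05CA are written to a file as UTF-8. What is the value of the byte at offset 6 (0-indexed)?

0xF0

U+20BF → 3-byte form E2 82 BF at offsets 0–2.
U+5C55 → 3-byte form E5 B1 95 at offsets 3–5.
U+1F62E → 4-byte form F0 9F 98 AE at offsets 6–9.
Offset 6 falls in char 3's range; it's byte 1 of F0 9F 98 AE = 0xF0.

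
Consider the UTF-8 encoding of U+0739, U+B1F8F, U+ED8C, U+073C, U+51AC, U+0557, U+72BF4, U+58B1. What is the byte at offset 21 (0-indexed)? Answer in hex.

0xA2

U+0739 → 2-byte form DC B9 at offsets 0–1.
U+B1F8F → 4-byte form F2 B1 BE 8F at offsets 2–5.
U+ED8C → 3-byte form EE B6 8C at offsets 6–8.
U+073C → 2-byte form DC BC at offsets 9–10.
U+51AC → 3-byte form E5 86 AC at offsets 11–13.
U+0557 → 2-byte form D5 97 at offsets 14–15.
U+72BF4 → 4-byte form F1 B2 AF B4 at offsets 16–19.
U+58B1 → 3-byte form E5 A2 B1 at offsets 20–22.
Offset 21 falls in char 8's range; it's byte 2 of E5 A2 B1 = 0xA2.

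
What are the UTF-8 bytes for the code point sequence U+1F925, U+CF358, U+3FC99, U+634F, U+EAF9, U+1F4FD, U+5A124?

F0 9F A4 A5 F3 8F 8D 98 F0 BF B2 99 E6 8D 8F EE AB B9 F0 9F 93 BD F1 9A 84 A4

U+1F925: 4-byte form → F0 9F A4 A5.
U+CF358: 4-byte form → F3 8F 8D 98.
U+3FC99: 4-byte form → F0 BF B2 99.
U+634F: 3-byte form → E6 8D 8F.
U+EAF9: 3-byte form → EE AB B9.
U+1F4FD: 4-byte form → F0 9F 93 BD.
U+5A124: 4-byte form → F1 9A 84 A4.
Concatenated (26 bytes): F0 9F A4 A5 F3 8F 8D 98 F0 BF B2 99 E6 8D 8F EE AB B9 F0 9F 93 BD F1 9A 84 A4.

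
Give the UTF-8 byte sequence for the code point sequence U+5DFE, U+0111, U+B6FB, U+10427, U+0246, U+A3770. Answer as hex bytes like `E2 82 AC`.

U+5DFE: 3-byte form → E5 B7 BE.
U+0111: 2-byte form → C4 91.
U+B6FB: 3-byte form → EB 9B BB.
U+10427: 4-byte form → F0 90 90 A7.
U+0246: 2-byte form → C9 86.
U+A3770: 4-byte form → F2 A3 9D B0.
Concatenated (18 bytes): E5 B7 BE C4 91 EB 9B BB F0 90 90 A7 C9 86 F2 A3 9D B0.

E5 B7 BE C4 91 EB 9B BB F0 90 90 A7 C9 86 F2 A3 9D B0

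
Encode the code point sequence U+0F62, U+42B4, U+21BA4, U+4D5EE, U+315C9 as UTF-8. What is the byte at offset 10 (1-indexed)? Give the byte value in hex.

0xA4

1-indexed offset 10 is 0-indexed offset 9.
U+0F62 → 3-byte form E0 BD A2 at offsets 0–2.
U+42B4 → 3-byte form E4 8A B4 at offsets 3–5.
U+21BA4 → 4-byte form F0 A1 AE A4 at offsets 6–9.
Offset 9 falls in char 3's range; it's byte 4 of F0 A1 AE A4 = 0xA4.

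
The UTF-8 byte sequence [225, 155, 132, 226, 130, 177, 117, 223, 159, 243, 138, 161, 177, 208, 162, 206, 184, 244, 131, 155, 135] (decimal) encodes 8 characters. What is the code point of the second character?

Offset 0: leading byte 0xE1 = 11100001 → 3-byte char #1 = E1 9B 84.
Offset 3: leading byte 0xE2 = 11100010 → 3-byte char #2 = E2 82 B1.
Leading byte 0xE2 = 11100010 matches 1110xxxx → 3-byte sequence.
Byte 1: 0xE2 = 11100010, payload 0010 (4 bits).
Byte 2: 0x82 = 10000010 (10xxxxxx ✓), payload 000010.
Byte 3: 0xB1 = 10110001 (10xxxxxx ✓), payload 110001.
Concatenate: 0010000010110001 = 0x20B1 (16 bits → U+20B1).

U+20B1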